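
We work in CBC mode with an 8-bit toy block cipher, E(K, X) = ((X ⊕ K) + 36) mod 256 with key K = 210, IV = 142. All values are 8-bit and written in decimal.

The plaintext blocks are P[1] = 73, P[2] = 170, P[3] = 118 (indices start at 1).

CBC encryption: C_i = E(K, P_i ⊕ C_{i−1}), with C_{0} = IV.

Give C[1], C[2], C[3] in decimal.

C[1]: P[1] ⊕ 142 = 199; E(K, 199) = 57.
C[2]: P[2] ⊕ 57 = 147; E(K, 147) = 101.
C[3]: P[3] ⊕ 101 = 19; E(K, 19) = 229.

C[1] = 57, C[2] = 101, C[3] = 229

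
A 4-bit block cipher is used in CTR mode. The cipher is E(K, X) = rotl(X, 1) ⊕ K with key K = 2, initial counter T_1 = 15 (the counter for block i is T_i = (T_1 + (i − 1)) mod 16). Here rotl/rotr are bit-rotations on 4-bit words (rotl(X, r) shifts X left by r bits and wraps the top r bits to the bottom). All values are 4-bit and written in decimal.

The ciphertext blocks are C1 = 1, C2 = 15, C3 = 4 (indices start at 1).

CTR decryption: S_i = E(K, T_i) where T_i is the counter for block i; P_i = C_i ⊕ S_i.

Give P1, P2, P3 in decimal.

P1: T = 15, S = E(K, T) = 13; 1 ⊕ 13 = 12.
P2: T = 0, S = E(K, T) = 2; 15 ⊕ 2 = 13.
P3: T = 1, S = E(K, T) = 0; 4 ⊕ 0 = 4.

P1 = 12, P2 = 13, P3 = 4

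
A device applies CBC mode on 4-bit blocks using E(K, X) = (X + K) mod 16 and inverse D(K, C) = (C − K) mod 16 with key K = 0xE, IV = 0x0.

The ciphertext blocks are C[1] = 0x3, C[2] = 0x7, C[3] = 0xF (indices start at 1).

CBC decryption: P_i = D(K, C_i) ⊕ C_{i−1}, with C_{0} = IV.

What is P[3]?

P[3]: D(K, 0xF) = 0x1; 0x1 ⊕ 0x7 = 0x6.

P[3] = 0x6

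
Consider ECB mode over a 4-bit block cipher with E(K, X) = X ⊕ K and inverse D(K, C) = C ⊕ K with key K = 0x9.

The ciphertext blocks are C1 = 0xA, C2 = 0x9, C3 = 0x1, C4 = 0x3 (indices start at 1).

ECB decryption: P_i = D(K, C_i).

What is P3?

P3 = 0x8

P3: D(K, 0x1) = 0x8.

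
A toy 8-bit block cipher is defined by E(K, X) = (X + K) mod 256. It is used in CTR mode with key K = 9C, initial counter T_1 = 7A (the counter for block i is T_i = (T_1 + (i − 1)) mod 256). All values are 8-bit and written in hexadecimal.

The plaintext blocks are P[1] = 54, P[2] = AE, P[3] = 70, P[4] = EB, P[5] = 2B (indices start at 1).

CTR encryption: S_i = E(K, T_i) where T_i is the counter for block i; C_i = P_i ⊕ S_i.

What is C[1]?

C[1] = 42

C[1]: T = 7A, S = E(K, T) = 16; 54 ⊕ 16 = 42.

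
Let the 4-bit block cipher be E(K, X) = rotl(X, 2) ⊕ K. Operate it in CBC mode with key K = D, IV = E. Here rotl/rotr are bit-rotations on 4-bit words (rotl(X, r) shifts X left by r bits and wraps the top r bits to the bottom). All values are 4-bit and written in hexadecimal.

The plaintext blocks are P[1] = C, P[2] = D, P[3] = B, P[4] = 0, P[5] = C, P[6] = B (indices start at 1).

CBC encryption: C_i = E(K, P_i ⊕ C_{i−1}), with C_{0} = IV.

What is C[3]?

C[3] = C

C[1]: P[1] ⊕ E = 2; E(K, 2) = 5.
C[2]: P[2] ⊕ 5 = 8; E(K, 8) = F.
C[3]: P[3] ⊕ F = 4; E(K, 4) = C.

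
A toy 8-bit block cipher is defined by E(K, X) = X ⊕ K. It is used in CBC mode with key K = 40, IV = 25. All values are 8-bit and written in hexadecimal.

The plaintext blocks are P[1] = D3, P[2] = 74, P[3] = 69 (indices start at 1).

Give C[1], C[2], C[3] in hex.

CBC encryption: C_i = E(K, P_i ⊕ C_{i−1}), with C_{0} = IV.
C[1]: P[1] ⊕ 25 = F6; E(K, F6) = B6.
C[2]: P[2] ⊕ B6 = C2; E(K, C2) = 82.
C[3]: P[3] ⊕ 82 = EB; E(K, EB) = AB.

C[1] = B6, C[2] = 82, C[3] = AB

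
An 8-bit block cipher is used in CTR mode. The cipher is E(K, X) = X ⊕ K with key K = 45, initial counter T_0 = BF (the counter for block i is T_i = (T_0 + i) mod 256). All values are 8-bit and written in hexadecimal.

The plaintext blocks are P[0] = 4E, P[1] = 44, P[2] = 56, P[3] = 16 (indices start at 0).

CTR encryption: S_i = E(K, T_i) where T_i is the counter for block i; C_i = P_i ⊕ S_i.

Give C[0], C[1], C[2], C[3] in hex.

C[0]: T = BF, S = E(K, T) = FA; 4E ⊕ FA = B4.
C[1]: T = C0, S = E(K, T) = 85; 44 ⊕ 85 = C1.
C[2]: T = C1, S = E(K, T) = 84; 56 ⊕ 84 = D2.
C[3]: T = C2, S = E(K, T) = 87; 16 ⊕ 87 = 91.

C[0] = B4, C[1] = C1, C[2] = D2, C[3] = 91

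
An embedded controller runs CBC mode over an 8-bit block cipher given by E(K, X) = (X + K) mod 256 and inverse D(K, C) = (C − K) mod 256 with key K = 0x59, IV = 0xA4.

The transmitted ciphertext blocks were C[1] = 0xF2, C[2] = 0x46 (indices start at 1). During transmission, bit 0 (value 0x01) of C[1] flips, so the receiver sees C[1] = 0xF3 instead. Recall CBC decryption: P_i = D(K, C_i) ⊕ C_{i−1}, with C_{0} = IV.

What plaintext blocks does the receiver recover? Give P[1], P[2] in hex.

Only C[1] changed, to 0xF3. In CBC, a change in C_i garbles P_i and flips the same bit in P_{i+1}. Decrypting the received ciphertext:
P[1]: D(K, 0xF3) = 0x9A; 0x9A ⊕ 0xA4 = 0x3E.
P[2]: D(K, 0x46) = 0xED; 0xED ⊕ 0xF3 = 0x1E.
Blocks that differ from the original plaintext: P[1], P[2].

P[1] = 0x3E, P[2] = 0x1E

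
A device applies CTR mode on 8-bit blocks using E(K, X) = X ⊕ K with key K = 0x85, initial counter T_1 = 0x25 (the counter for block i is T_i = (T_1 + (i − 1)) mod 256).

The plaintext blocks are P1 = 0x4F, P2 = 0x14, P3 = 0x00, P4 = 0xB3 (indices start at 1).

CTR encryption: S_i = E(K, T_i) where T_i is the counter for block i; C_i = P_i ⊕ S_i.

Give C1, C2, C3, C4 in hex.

C1 = 0xEF, C2 = 0xB7, C3 = 0xA2, C4 = 0x1E

C1: T = 0x25, S = E(K, T) = 0xA0; 0x4F ⊕ 0xA0 = 0xEF.
C2: T = 0x26, S = E(K, T) = 0xA3; 0x14 ⊕ 0xA3 = 0xB7.
C3: T = 0x27, S = E(K, T) = 0xA2; 0x00 ⊕ 0xA2 = 0xA2.
C4: T = 0x28, S = E(K, T) = 0xAD; 0xB3 ⊕ 0xAD = 0x1E.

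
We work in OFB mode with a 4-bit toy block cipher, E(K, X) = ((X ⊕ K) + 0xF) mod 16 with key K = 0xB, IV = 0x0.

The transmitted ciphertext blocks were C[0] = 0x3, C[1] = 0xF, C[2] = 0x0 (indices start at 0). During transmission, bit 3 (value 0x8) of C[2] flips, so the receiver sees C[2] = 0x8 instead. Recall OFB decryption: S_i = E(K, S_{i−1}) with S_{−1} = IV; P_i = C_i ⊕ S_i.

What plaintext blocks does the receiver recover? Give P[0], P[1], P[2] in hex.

P[0] = 0x9, P[1] = 0xF, P[2] = 0x2

Only C[2] changed, to 0x8. In OFB, a change in C_i flips the same bit in P_i only; the keystream is unaffected. Decrypting the received ciphertext:
P[0]: S = E(K, 0x0) = 0xA; 0x3 ⊕ 0xA = 0x9.
P[1]: S = E(K, 0xA) = 0x0; 0xF ⊕ 0x0 = 0xF.
P[2]: S = E(K, 0x0) = 0xA; 0x8 ⊕ 0xA = 0x2.
Blocks that differ from the original plaintext: P[2].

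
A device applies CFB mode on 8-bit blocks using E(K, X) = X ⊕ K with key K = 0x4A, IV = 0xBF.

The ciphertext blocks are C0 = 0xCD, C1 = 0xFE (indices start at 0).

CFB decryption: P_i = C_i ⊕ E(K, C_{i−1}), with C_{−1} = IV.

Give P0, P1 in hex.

P0: E(K, 0xBF) = 0xF5; 0xCD ⊕ 0xF5 = 0x38.
P1: E(K, 0xCD) = 0x87; 0xFE ⊕ 0x87 = 0x79.

P0 = 0x38, P1 = 0x79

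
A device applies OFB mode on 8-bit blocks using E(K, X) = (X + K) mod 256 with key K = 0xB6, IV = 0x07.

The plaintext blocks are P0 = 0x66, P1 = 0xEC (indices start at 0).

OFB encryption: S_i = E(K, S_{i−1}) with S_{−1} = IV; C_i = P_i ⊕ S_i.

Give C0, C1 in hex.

C0: S = E(K, 0x07) = 0xBD; 0x66 ⊕ 0xBD = 0xDB.
C1: S = E(K, 0xBD) = 0x73; 0xEC ⊕ 0x73 = 0x9F.

C0 = 0xDB, C1 = 0x9F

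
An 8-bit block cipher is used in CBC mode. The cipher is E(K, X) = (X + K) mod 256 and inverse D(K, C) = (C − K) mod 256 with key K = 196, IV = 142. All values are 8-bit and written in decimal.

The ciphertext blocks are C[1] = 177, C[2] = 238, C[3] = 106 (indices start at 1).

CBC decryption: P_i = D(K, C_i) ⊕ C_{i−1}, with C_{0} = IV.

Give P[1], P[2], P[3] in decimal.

P[1]: D(K, 177) = 237; 237 ⊕ 142 = 99.
P[2]: D(K, 238) = 42; 42 ⊕ 177 = 155.
P[3]: D(K, 106) = 166; 166 ⊕ 238 = 72.

P[1] = 99, P[2] = 155, P[3] = 72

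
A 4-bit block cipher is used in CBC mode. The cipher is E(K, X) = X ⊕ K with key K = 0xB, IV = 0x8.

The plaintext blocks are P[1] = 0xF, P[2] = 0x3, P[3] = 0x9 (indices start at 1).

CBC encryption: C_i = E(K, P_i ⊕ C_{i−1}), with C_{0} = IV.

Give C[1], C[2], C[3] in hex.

C[1] = 0xC, C[2] = 0x4, C[3] = 0x6

C[1]: P[1] ⊕ 0x8 = 0x7; E(K, 0x7) = 0xC.
C[2]: P[2] ⊕ 0xC = 0xF; E(K, 0xF) = 0x4.
C[3]: P[3] ⊕ 0x4 = 0xD; E(K, 0xD) = 0x6.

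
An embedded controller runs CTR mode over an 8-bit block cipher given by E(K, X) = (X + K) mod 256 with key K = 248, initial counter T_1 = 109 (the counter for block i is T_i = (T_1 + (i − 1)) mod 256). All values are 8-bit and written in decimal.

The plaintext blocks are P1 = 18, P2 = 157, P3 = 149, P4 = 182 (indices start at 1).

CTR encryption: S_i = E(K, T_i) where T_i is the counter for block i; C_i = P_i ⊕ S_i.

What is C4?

C1: T = 109, S = E(K, T) = 101; 18 ⊕ 101 = 119.
C2: T = 110, S = E(K, T) = 102; 157 ⊕ 102 = 251.
C3: T = 111, S = E(K, T) = 103; 149 ⊕ 103 = 242.
C4: T = 112, S = E(K, T) = 104; 182 ⊕ 104 = 222.

C4 = 222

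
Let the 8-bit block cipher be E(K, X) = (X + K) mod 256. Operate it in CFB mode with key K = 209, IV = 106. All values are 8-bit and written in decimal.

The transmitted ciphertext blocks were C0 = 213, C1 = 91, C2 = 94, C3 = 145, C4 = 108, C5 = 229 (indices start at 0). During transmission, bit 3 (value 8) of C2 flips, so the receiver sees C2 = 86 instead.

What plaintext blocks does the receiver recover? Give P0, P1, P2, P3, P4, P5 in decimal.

P0 = 238, P1 = 253, P2 = 122, P3 = 182, P4 = 14, P5 = 216

CFB decryption: P_i = C_i ⊕ E(K, C_{i−1}), with C_{−1} = IV.
Only C2 changed, to 86. In CFB, a change in C_i flips the same bit in P_i and garbles P_{i+1}. Decrypting the received ciphertext:
P0: E(K, 106) = 59; 213 ⊕ 59 = 238.
P1: E(K, 213) = 166; 91 ⊕ 166 = 253.
P2: E(K, 91) = 44; 86 ⊕ 44 = 122.
P3: E(K, 86) = 39; 145 ⊕ 39 = 182.
P4: E(K, 145) = 98; 108 ⊕ 98 = 14.
P5: E(K, 108) = 61; 229 ⊕ 61 = 216.
Blocks that differ from the original plaintext: P2, P3.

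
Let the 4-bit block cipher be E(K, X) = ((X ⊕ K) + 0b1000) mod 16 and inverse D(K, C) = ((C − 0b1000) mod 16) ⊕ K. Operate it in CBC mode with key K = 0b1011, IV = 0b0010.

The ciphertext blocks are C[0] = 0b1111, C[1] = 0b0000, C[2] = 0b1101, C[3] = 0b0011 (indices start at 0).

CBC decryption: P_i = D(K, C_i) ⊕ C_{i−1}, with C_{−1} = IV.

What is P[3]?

P[3] = 0b1101

P[3]: D(K, 0b0011) = 0b0000; 0b0000 ⊕ 0b1101 = 0b1101.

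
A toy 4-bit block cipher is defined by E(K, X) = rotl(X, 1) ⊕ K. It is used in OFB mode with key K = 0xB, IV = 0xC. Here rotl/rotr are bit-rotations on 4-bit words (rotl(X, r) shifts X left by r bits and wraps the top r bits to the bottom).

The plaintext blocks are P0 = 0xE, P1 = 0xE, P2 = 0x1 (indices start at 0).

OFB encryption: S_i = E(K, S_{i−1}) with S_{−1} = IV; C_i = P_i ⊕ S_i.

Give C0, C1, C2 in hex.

C0 = 0xC, C1 = 0x1, C2 = 0x5

C0: S = E(K, 0xC) = 0x2; 0xE ⊕ 0x2 = 0xC.
C1: S = E(K, 0x2) = 0xF; 0xE ⊕ 0xF = 0x1.
C2: S = E(K, 0xF) = 0x4; 0x1 ⊕ 0x4 = 0x5.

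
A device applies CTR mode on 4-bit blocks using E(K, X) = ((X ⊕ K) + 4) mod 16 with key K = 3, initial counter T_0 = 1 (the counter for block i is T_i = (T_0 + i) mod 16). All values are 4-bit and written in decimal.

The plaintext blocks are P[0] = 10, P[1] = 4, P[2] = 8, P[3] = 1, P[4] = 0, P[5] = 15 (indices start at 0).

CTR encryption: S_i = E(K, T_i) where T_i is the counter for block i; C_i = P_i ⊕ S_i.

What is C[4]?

C[4] = 10

C[0]: T = 1, S = E(K, T) = 6; 10 ⊕ 6 = 12.
C[1]: T = 2, S = E(K, T) = 5; 4 ⊕ 5 = 1.
C[2]: T = 3, S = E(K, T) = 4; 8 ⊕ 4 = 12.
C[3]: T = 4, S = E(K, T) = 11; 1 ⊕ 11 = 10.
C[4]: T = 5, S = E(K, T) = 10; 0 ⊕ 10 = 10.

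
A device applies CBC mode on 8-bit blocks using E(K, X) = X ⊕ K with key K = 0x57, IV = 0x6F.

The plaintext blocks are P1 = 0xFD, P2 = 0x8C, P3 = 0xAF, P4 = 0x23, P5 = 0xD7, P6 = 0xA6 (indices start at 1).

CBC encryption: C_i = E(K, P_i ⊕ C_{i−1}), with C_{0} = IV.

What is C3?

C3 = 0xE6

C1: P1 ⊕ 0x6F = 0x92; E(K, 0x92) = 0xC5.
C2: P2 ⊕ 0xC5 = 0x49; E(K, 0x49) = 0x1E.
C3: P3 ⊕ 0x1E = 0xB1; E(K, 0xB1) = 0xE6.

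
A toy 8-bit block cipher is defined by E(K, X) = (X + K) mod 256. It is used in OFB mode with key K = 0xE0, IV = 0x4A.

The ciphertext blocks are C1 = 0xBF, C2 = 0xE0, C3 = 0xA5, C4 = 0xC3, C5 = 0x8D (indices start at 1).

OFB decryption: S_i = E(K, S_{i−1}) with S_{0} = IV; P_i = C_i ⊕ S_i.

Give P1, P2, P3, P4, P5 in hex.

P1 = 0x95, P2 = 0xEA, P3 = 0x4F, P4 = 0x09, P5 = 0x27

P1: S = E(K, 0x4A) = 0x2A; 0xBF ⊕ 0x2A = 0x95.
P2: S = E(K, 0x2A) = 0x0A; 0xE0 ⊕ 0x0A = 0xEA.
P3: S = E(K, 0x0A) = 0xEA; 0xA5 ⊕ 0xEA = 0x4F.
P4: S = E(K, 0xEA) = 0xCA; 0xC3 ⊕ 0xCA = 0x09.
P5: S = E(K, 0xCA) = 0xAA; 0x8D ⊕ 0xAA = 0x27.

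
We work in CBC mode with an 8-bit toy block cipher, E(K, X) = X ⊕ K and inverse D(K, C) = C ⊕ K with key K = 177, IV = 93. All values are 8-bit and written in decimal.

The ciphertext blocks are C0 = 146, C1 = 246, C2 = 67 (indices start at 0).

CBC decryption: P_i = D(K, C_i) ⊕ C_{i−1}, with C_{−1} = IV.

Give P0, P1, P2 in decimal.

P0 = 126, P1 = 213, P2 = 4

P0: D(K, 146) = 35; 35 ⊕ 93 = 126.
P1: D(K, 246) = 71; 71 ⊕ 146 = 213.
P2: D(K, 67) = 242; 242 ⊕ 246 = 4.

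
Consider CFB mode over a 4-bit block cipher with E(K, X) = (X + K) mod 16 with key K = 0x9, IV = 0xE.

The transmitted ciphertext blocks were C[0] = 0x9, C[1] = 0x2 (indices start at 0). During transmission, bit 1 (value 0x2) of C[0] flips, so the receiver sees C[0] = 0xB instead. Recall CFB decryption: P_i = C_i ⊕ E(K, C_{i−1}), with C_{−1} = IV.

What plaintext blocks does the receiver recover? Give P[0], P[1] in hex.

Only C[0] changed, to 0xB. In CFB, a change in C_i flips the same bit in P_i and garbles P_{i+1}. Decrypting the received ciphertext:
P[0]: E(K, 0xE) = 0x7; 0xB ⊕ 0x7 = 0xC.
P[1]: E(K, 0xB) = 0x4; 0x2 ⊕ 0x4 = 0x6.
Blocks that differ from the original plaintext: P[0], P[1].

P[0] = 0xC, P[1] = 0x6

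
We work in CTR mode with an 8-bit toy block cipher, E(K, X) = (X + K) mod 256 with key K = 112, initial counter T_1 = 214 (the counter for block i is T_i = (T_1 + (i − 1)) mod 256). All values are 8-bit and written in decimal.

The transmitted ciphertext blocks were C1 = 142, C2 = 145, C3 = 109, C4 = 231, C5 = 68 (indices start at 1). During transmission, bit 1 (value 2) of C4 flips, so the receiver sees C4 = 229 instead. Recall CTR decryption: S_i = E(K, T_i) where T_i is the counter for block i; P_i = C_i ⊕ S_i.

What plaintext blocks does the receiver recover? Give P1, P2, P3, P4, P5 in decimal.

Only C4 changed, to 229. In CTR, a change in C_i flips the same bit in P_i only; the keystream is unaffected. Decrypting the received ciphertext:
P1: T = 214, S = E(K, T) = 70; 142 ⊕ 70 = 200.
P2: T = 215, S = E(K, T) = 71; 145 ⊕ 71 = 214.
P3: T = 216, S = E(K, T) = 72; 109 ⊕ 72 = 37.
P4: T = 217, S = E(K, T) = 73; 229 ⊕ 73 = 172.
P5: T = 218, S = E(K, T) = 74; 68 ⊕ 74 = 14.
Blocks that differ from the original plaintext: P4.

P1 = 200, P2 = 214, P3 = 37, P4 = 172, P5 = 14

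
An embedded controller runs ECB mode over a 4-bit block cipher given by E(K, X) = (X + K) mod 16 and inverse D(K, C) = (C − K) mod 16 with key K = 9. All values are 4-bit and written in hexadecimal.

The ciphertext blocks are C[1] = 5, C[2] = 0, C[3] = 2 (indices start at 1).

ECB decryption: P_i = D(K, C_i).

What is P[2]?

P[2] = 7

P[2]: D(K, 0) = 7.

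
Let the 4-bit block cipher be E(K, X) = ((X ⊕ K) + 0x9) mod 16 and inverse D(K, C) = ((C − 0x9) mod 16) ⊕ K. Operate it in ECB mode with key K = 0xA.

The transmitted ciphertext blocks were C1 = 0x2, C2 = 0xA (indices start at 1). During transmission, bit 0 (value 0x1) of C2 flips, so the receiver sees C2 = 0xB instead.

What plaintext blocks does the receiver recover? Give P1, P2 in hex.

ECB decryption: P_i = D(K, C_i).
Only C2 changed, to 0xB. In ECB, a change in C_i affects only P_i. Decrypting the received ciphertext:
P1: D(K, 0x2) = 0x3.
P2: D(K, 0xB) = 0x8.
Blocks that differ from the original plaintext: P2.

P1 = 0x3, P2 = 0x8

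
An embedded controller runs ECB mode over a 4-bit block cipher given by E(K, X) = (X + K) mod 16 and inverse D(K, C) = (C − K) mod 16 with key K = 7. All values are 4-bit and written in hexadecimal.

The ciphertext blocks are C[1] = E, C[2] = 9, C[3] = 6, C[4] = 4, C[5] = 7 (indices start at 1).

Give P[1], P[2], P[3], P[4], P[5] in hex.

ECB decryption: P_i = D(K, C_i).
P[1]: D(K, E) = 7.
P[2]: D(K, 9) = 2.
P[3]: D(K, 6) = F.
P[4]: D(K, 4) = D.
P[5]: D(K, 7) = 0.

P[1] = 7, P[2] = 2, P[3] = F, P[4] = D, P[5] = 0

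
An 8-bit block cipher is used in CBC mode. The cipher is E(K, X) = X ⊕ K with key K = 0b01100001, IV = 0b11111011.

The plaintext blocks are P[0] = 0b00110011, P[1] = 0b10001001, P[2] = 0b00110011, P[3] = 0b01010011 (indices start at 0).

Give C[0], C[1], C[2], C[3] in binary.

C[0] = 0b10101001, C[1] = 0b01000001, C[2] = 0b00010011, C[3] = 0b00100001

CBC encryption: C_i = E(K, P_i ⊕ C_{i−1}), with C_{−1} = IV.
C[0]: P[0] ⊕ 0b11111011 = 0b11001000; E(K, 0b11001000) = 0b10101001.
C[1]: P[1] ⊕ 0b10101001 = 0b00100000; E(K, 0b00100000) = 0b01000001.
C[2]: P[2] ⊕ 0b01000001 = 0b01110010; E(K, 0b01110010) = 0b00010011.
C[3]: P[3] ⊕ 0b00010011 = 0b01000000; E(K, 0b01000000) = 0b00100001.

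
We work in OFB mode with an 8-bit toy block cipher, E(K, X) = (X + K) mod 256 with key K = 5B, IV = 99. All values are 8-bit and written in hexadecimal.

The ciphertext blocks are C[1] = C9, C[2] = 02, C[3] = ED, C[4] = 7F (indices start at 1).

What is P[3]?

P[3] = 47

OFB decryption: S_i = E(K, S_{i−1}) with S_{0} = IV; P_i = C_i ⊕ S_i.
P[1]: S = E(K, 99) = F4; C9 ⊕ F4 = 3D.
P[2]: S = E(K, F4) = 4F; 02 ⊕ 4F = 4D.
P[3]: S = E(K, 4F) = AA; ED ⊕ AA = 47.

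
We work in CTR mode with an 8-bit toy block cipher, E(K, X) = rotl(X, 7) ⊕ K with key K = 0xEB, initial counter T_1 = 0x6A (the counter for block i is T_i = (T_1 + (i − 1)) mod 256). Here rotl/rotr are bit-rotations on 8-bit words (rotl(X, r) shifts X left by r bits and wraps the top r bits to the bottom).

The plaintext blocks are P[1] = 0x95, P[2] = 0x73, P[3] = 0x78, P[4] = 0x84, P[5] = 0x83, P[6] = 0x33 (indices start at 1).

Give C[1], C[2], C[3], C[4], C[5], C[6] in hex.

CTR encryption: S_i = E(K, T_i) where T_i is the counter for block i; C_i = P_i ⊕ S_i.
C[1]: T = 0x6A, S = E(K, T) = 0xDE; 0x95 ⊕ 0xDE = 0x4B.
C[2]: T = 0x6B, S = E(K, T) = 0x5E; 0x73 ⊕ 0x5E = 0x2D.
C[3]: T = 0x6C, S = E(K, T) = 0xDD; 0x78 ⊕ 0xDD = 0xA5.
C[4]: T = 0x6D, S = E(K, T) = 0x5D; 0x84 ⊕ 0x5D = 0xD9.
C[5]: T = 0x6E, S = E(K, T) = 0xDC; 0x83 ⊕ 0xDC = 0x5F.
C[6]: T = 0x6F, S = E(K, T) = 0x5C; 0x33 ⊕ 0x5C = 0x6F.

C[1] = 0x4B, C[2] = 0x2D, C[3] = 0xA5, C[4] = 0xD9, C[5] = 0x5F, C[6] = 0x6F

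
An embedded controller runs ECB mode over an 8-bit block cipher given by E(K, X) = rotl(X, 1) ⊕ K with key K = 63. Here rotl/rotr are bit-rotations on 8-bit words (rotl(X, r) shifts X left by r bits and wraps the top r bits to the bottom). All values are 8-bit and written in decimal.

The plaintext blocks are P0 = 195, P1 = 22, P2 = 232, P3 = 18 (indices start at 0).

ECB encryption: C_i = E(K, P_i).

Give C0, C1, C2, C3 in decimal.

C0 = 184, C1 = 19, C2 = 238, C3 = 27

C0: E(K, 195) = 184.
C1: E(K, 22) = 19.
C2: E(K, 232) = 238.
C3: E(K, 18) = 27.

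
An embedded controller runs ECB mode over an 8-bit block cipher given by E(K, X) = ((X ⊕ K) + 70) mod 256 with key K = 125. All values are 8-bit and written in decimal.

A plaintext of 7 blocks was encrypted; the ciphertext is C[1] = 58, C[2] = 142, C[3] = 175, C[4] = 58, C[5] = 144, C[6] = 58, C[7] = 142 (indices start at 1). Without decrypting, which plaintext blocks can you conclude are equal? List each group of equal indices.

P[1] = P[4] = P[6]; P[2] = P[7]

ECB encrypts each block independently with the same key, so equal ciphertext blocks imply equal plaintext blocks.
C[1] = C[4] = C[6] = 58, so P[1] = P[4] = P[6].
C[2] = C[7] = 142, so P[2] = P[7].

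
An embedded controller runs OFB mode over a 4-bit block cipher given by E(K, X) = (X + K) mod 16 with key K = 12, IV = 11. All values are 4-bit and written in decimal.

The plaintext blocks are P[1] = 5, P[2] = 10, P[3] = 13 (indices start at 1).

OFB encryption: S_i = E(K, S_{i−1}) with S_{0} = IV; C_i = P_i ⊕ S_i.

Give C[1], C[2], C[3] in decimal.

C[1] = 2, C[2] = 9, C[3] = 2

C[1]: S = E(K, 11) = 7; 5 ⊕ 7 = 2.
C[2]: S = E(K, 7) = 3; 10 ⊕ 3 = 9.
C[3]: S = E(K, 3) = 15; 13 ⊕ 15 = 2.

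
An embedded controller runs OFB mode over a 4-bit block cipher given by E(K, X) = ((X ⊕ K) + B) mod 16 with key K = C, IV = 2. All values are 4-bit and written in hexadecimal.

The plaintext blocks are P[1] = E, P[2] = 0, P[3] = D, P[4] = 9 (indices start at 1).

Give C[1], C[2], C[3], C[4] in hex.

OFB encryption: S_i = E(K, S_{i−1}) with S_{0} = IV; C_i = P_i ⊕ S_i.
C[1]: S = E(K, 2) = 9; E ⊕ 9 = 7.
C[2]: S = E(K, 9) = 0; 0 ⊕ 0 = 0.
C[3]: S = E(K, 0) = 7; D ⊕ 7 = A.
C[4]: S = E(K, 7) = 6; 9 ⊕ 6 = F.

C[1] = 7, C[2] = 0, C[3] = A, C[4] = F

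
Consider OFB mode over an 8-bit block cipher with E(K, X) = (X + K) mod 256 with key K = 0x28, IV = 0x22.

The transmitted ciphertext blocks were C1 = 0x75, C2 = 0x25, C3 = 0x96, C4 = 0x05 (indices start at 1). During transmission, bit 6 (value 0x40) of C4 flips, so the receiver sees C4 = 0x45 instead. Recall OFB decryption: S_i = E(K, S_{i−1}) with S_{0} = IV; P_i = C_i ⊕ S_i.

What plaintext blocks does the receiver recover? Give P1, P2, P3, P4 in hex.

P1 = 0x3F, P2 = 0x57, P3 = 0x0C, P4 = 0x87

Only C4 changed, to 0x45. In OFB, a change in C_i flips the same bit in P_i only; the keystream is unaffected. Decrypting the received ciphertext:
P1: S = E(K, 0x22) = 0x4A; 0x75 ⊕ 0x4A = 0x3F.
P2: S = E(K, 0x4A) = 0x72; 0x25 ⊕ 0x72 = 0x57.
P3: S = E(K, 0x72) = 0x9A; 0x96 ⊕ 0x9A = 0x0C.
P4: S = E(K, 0x9A) = 0xC2; 0x45 ⊕ 0xC2 = 0x87.
Blocks that differ from the original plaintext: P4.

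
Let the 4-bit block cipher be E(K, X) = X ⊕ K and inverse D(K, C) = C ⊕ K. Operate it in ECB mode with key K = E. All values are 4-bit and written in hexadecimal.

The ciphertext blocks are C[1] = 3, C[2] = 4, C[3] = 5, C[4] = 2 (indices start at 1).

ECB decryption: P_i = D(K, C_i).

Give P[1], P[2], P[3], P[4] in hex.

P[1]: D(K, 3) = D.
P[2]: D(K, 4) = A.
P[3]: D(K, 5) = B.
P[4]: D(K, 2) = C.

P[1] = D, P[2] = A, P[3] = B, P[4] = C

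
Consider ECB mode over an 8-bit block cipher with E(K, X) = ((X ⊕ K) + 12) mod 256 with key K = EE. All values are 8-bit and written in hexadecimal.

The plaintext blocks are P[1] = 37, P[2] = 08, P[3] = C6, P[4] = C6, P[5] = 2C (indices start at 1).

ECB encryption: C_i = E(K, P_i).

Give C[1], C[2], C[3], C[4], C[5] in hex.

C[1]: E(K, 37) = EB.
C[2]: E(K, 08) = F8.
C[3]: E(K, C6) = 3A.
C[4]: E(K, C6) = 3A.
C[5]: E(K, 2C) = D4.

C[1] = EB, C[2] = F8, C[3] = 3A, C[4] = 3A, C[5] = D4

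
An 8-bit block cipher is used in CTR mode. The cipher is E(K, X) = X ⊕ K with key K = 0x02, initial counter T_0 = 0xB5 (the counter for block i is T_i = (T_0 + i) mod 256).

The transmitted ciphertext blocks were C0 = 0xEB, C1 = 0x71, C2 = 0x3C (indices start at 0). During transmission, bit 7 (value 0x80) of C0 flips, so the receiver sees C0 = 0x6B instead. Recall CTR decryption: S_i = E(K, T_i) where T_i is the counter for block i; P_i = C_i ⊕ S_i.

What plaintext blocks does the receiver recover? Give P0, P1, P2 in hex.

P0 = 0xDC, P1 = 0xC5, P2 = 0x89

Only C0 changed, to 0x6B. In CTR, a change in C_i flips the same bit in P_i only; the keystream is unaffected. Decrypting the received ciphertext:
P0: T = 0xB5, S = E(K, T) = 0xB7; 0x6B ⊕ 0xB7 = 0xDC.
P1: T = 0xB6, S = E(K, T) = 0xB4; 0x71 ⊕ 0xB4 = 0xC5.
P2: T = 0xB7, S = E(K, T) = 0xB5; 0x3C ⊕ 0xB5 = 0x89.
Blocks that differ from the original plaintext: P0.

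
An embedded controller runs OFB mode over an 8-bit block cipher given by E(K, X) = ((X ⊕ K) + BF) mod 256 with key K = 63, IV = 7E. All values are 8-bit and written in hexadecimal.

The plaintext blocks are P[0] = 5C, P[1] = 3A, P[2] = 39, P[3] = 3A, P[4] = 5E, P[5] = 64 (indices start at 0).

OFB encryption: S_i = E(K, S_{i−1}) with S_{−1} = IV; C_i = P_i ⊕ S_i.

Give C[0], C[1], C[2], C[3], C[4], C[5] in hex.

C[0] = 80, C[1] = 44, C[2] = E5, C[3] = 44, C[4] = 82, C[5] = 1A

C[0]: S = E(K, 7E) = DC; 5C ⊕ DC = 80.
C[1]: S = E(K, DC) = 7E; 3A ⊕ 7E = 44.
C[2]: S = E(K, 7E) = DC; 39 ⊕ DC = E5.
C[3]: S = E(K, DC) = 7E; 3A ⊕ 7E = 44.
C[4]: S = E(K, 7E) = DC; 5E ⊕ DC = 82.
C[5]: S = E(K, DC) = 7E; 64 ⊕ 7E = 1A.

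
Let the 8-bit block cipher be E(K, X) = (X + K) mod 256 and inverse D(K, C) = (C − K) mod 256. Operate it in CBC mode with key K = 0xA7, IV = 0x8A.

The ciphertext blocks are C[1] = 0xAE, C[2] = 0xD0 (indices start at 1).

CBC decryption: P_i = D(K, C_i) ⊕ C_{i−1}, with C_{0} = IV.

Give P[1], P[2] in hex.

P[1]: D(K, 0xAE) = 0x07; 0x07 ⊕ 0x8A = 0x8D.
P[2]: D(K, 0xD0) = 0x29; 0x29 ⊕ 0xAE = 0x87.

P[1] = 0x8D, P[2] = 0x87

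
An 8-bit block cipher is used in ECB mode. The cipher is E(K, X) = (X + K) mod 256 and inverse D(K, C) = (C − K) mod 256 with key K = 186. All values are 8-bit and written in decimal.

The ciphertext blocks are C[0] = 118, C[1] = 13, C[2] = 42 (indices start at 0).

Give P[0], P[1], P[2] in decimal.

ECB decryption: P_i = D(K, C_i).
P[0]: D(K, 118) = 188.
P[1]: D(K, 13) = 83.
P[2]: D(K, 42) = 112.

P[0] = 188, P[1] = 83, P[2] = 112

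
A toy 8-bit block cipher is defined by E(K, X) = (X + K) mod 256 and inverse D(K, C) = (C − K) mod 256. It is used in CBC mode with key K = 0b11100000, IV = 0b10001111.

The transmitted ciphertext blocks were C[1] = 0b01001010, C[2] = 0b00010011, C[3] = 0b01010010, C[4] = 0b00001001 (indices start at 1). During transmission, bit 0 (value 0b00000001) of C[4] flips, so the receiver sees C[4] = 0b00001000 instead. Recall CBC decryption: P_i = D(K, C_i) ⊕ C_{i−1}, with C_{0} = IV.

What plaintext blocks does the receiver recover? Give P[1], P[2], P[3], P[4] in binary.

P[1] = 0b11100101, P[2] = 0b01111001, P[3] = 0b01100001, P[4] = 0b01111010

Only C[4] changed, to 0b00001000. In CBC, a change in C_i garbles P_i and flips the same bit in P_{i+1}. Decrypting the received ciphertext:
P[1]: D(K, 0b01001010) = 0b01101010; 0b01101010 ⊕ 0b10001111 = 0b11100101.
P[2]: D(K, 0b00010011) = 0b00110011; 0b00110011 ⊕ 0b01001010 = 0b01111001.
P[3]: D(K, 0b01010010) = 0b01110010; 0b01110010 ⊕ 0b00010011 = 0b01100001.
P[4]: D(K, 0b00001000) = 0b00101000; 0b00101000 ⊕ 0b01010010 = 0b01111010.
Blocks that differ from the original plaintext: P[4].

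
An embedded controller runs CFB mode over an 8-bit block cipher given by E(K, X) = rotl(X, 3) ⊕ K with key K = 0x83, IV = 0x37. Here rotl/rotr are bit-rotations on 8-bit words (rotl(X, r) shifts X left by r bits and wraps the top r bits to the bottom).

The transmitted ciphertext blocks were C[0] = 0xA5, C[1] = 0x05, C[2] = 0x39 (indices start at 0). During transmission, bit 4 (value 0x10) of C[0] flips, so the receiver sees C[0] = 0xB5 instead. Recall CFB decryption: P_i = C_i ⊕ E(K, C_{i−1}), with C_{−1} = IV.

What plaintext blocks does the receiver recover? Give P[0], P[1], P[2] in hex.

P[0] = 0x8F, P[1] = 0x2B, P[2] = 0x92

Only C[0] changed, to 0xB5. In CFB, a change in C_i flips the same bit in P_i and garbles P_{i+1}. Decrypting the received ciphertext:
P[0]: E(K, 0x37) = 0x3A; 0xB5 ⊕ 0x3A = 0x8F.
P[1]: E(K, 0xB5) = 0x2E; 0x05 ⊕ 0x2E = 0x2B.
P[2]: E(K, 0x05) = 0xAB; 0x39 ⊕ 0xAB = 0x92.
Blocks that differ from the original plaintext: P[0], P[1].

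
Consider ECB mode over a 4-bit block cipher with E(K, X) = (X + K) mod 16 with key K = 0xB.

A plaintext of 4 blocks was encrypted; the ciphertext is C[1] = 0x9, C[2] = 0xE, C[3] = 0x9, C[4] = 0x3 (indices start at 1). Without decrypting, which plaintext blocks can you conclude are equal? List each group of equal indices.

ECB encrypts each block independently with the same key, so equal ciphertext blocks imply equal plaintext blocks.
C[1] = C[3] = 0x9, so P[1] = P[3].

P[1] = P[3]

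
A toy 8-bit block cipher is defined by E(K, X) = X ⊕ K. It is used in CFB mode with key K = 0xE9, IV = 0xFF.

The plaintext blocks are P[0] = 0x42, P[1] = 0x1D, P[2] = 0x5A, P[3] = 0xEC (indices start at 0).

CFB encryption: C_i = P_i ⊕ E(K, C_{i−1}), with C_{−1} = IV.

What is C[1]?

C[1] = 0xA0

C[0]: E(K, 0xFF) = 0x16; 0x42 ⊕ 0x16 = 0x54.
C[1]: E(K, 0x54) = 0xBD; 0x1D ⊕ 0xBD = 0xA0.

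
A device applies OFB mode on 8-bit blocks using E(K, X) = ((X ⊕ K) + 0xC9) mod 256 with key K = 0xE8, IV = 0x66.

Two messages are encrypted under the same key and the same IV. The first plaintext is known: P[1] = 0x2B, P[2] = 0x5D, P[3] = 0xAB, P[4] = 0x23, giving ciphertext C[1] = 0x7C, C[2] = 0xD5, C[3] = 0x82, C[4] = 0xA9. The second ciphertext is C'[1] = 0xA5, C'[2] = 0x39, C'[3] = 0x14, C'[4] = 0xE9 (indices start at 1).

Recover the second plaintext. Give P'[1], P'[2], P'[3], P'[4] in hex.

P'[1] = 0xF2, P'[2] = 0xB1, P'[3] = 0x3D, P'[4] = 0x63

In OFB with a reused IV, both messages share the same keystream S_i, so C_i ⊕ C'_i = P_i ⊕ P'_i and thus P'_i = P_i ⊕ C_i ⊕ C'_i.
P'[1]: 0x2B ⊕ 0x7C ⊕ 0xA5 = 0xF2.
P'[2]: 0x5D ⊕ 0xD5 ⊕ 0x39 = 0xB1.
P'[3]: 0xAB ⊕ 0x82 ⊕ 0x14 = 0x3D.
P'[4]: 0x23 ⊕ 0xA9 ⊕ 0xE9 = 0x63.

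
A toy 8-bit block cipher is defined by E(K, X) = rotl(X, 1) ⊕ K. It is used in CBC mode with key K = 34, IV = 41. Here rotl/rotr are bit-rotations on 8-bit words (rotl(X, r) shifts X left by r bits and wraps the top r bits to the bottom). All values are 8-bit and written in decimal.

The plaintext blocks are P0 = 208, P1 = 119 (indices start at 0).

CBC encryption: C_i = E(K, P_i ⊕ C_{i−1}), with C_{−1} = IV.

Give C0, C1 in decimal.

C0 = 209, C1 = 111

C0: P0 ⊕ 41 = 249; E(K, 249) = 209.
C1: P1 ⊕ 209 = 166; E(K, 166) = 111.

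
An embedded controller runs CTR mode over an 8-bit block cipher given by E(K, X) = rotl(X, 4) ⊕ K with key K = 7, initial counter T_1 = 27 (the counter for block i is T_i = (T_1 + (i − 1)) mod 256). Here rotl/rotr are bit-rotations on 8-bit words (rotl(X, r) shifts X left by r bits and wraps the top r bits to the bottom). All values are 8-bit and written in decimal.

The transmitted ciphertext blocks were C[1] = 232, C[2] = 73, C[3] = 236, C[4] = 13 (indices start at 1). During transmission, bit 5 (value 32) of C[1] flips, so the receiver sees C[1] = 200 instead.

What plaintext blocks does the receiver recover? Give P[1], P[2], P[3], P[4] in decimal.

CTR decryption: S_i = E(K, T_i) where T_i is the counter for block i; P_i = C_i ⊕ S_i.
Only C[1] changed, to 200. In CTR, a change in C_i flips the same bit in P_i only; the keystream is unaffected. Decrypting the received ciphertext:
P[1]: T = 27, S = E(K, T) = 182; 200 ⊕ 182 = 126.
P[2]: T = 28, S = E(K, T) = 198; 73 ⊕ 198 = 143.
P[3]: T = 29, S = E(K, T) = 214; 236 ⊕ 214 = 58.
P[4]: T = 30, S = E(K, T) = 230; 13 ⊕ 230 = 235.
Blocks that differ from the original plaintext: P[1].

P[1] = 126, P[2] = 143, P[3] = 58, P[4] = 235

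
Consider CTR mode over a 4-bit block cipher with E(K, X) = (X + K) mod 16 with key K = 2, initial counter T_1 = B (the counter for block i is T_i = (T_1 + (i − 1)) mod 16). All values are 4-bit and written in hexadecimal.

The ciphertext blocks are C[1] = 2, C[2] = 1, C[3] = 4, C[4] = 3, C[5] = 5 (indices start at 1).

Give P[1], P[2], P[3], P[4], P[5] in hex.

CTR decryption: S_i = E(K, T_i) where T_i is the counter for block i; P_i = C_i ⊕ S_i.
P[1]: T = B, S = E(K, T) = D; 2 ⊕ D = F.
P[2]: T = C, S = E(K, T) = E; 1 ⊕ E = F.
P[3]: T = D, S = E(K, T) = F; 4 ⊕ F = B.
P[4]: T = E, S = E(K, T) = 0; 3 ⊕ 0 = 3.
P[5]: T = F, S = E(K, T) = 1; 5 ⊕ 1 = 4.

P[1] = F, P[2] = F, P[3] = B, P[4] = 3, P[5] = 4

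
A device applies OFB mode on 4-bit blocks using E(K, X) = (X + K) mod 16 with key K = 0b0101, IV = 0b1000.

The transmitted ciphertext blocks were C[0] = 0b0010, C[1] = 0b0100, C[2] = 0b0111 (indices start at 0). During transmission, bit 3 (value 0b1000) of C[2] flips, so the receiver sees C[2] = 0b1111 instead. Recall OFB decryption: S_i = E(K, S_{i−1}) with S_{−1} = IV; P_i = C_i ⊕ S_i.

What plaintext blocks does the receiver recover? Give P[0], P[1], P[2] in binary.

P[0] = 0b1111, P[1] = 0b0110, P[2] = 0b1000

Only C[2] changed, to 0b1111. In OFB, a change in C_i flips the same bit in P_i only; the keystream is unaffected. Decrypting the received ciphertext:
P[0]: S = E(K, 0b1000) = 0b1101; 0b0010 ⊕ 0b1101 = 0b1111.
P[1]: S = E(K, 0b1101) = 0b0010; 0b0100 ⊕ 0b0010 = 0b0110.
P[2]: S = E(K, 0b0010) = 0b0111; 0b1111 ⊕ 0b0111 = 0b1000.
Blocks that differ from the original plaintext: P[2].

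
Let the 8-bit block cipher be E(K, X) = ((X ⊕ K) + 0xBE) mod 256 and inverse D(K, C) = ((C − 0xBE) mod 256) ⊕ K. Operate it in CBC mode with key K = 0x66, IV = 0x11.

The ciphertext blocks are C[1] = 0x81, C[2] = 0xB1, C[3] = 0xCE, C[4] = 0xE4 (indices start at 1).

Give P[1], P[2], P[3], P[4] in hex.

CBC decryption: P_i = D(K, C_i) ⊕ C_{i−1}, with C_{0} = IV.
P[1]: D(K, 0x81) = 0xA5; 0xA5 ⊕ 0x11 = 0xB4.
P[2]: D(K, 0xB1) = 0x95; 0x95 ⊕ 0x81 = 0x14.
P[3]: D(K, 0xCE) = 0x76; 0x76 ⊕ 0xB1 = 0xC7.
P[4]: D(K, 0xE4) = 0x40; 0x40 ⊕ 0xCE = 0x8E.

P[1] = 0xB4, P[2] = 0x14, P[3] = 0xC7, P[4] = 0x8E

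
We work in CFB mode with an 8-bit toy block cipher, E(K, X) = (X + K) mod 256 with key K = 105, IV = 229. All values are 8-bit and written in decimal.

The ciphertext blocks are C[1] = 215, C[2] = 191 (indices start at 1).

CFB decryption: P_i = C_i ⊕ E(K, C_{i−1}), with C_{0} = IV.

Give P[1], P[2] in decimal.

P[1] = 153, P[2] = 255

P[1]: E(K, 229) = 78; 215 ⊕ 78 = 153.
P[2]: E(K, 215) = 64; 191 ⊕ 64 = 255.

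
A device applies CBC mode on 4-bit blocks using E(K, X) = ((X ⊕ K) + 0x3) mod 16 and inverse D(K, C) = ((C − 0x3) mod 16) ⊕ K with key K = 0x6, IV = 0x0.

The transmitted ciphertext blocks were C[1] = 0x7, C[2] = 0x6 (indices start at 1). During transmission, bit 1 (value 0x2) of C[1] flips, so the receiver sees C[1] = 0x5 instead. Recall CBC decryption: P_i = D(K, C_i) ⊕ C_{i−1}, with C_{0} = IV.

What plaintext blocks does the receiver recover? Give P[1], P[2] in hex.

Only C[1] changed, to 0x5. In CBC, a change in C_i garbles P_i and flips the same bit in P_{i+1}. Decrypting the received ciphertext:
P[1]: D(K, 0x5) = 0x4; 0x4 ⊕ 0x0 = 0x4.
P[2]: D(K, 0x6) = 0x5; 0x5 ⊕ 0x5 = 0x0.
Blocks that differ from the original plaintext: P[1], P[2].

P[1] = 0x4, P[2] = 0x0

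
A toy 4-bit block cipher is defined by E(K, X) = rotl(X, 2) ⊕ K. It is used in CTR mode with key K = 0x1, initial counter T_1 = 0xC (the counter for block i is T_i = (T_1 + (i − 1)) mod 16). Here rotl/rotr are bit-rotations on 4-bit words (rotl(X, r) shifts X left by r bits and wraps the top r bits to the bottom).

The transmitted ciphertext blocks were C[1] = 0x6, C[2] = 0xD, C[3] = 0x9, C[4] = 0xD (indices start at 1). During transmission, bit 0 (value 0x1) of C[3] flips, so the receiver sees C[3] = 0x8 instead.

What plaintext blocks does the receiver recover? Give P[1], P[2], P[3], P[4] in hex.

P[1] = 0x4, P[2] = 0xB, P[3] = 0x2, P[4] = 0x3

CTR decryption: S_i = E(K, T_i) where T_i is the counter for block i; P_i = C_i ⊕ S_i.
Only C[3] changed, to 0x8. In CTR, a change in C_i flips the same bit in P_i only; the keystream is unaffected. Decrypting the received ciphertext:
P[1]: T = 0xC, S = E(K, T) = 0x2; 0x6 ⊕ 0x2 = 0x4.
P[2]: T = 0xD, S = E(K, T) = 0x6; 0xD ⊕ 0x6 = 0xB.
P[3]: T = 0xE, S = E(K, T) = 0xA; 0x8 ⊕ 0xA = 0x2.
P[4]: T = 0xF, S = E(K, T) = 0xE; 0xD ⊕ 0xE = 0x3.
Blocks that differ from the original plaintext: P[3].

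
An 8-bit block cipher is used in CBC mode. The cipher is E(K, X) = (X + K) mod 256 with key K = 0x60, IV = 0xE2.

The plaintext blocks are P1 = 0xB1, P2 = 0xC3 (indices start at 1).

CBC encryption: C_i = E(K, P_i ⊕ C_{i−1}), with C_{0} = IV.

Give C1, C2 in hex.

C1: P1 ⊕ 0xE2 = 0x53; E(K, 0x53) = 0xB3.
C2: P2 ⊕ 0xB3 = 0x70; E(K, 0x70) = 0xD0.

C1 = 0xB3, C2 = 0xD0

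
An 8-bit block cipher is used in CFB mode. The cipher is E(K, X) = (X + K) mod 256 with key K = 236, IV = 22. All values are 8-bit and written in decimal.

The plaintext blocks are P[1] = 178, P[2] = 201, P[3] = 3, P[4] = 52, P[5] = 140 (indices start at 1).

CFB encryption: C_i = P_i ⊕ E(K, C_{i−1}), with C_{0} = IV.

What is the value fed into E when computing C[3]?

85

C[1]: E(K, 22) = 2; 178 ⊕ 2 = 176.
C[2]: E(K, 176) = 156; 201 ⊕ 156 = 85.
C[3]: E(K, 85) = 65; 3 ⊕ 65 = 66.
So the input to E for block [3] is 85.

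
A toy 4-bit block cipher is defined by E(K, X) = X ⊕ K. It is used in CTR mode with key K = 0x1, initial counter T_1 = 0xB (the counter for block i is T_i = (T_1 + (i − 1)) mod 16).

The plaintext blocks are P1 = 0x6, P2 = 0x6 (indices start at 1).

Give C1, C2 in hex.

C1 = 0xC, C2 = 0xB

CTR encryption: S_i = E(K, T_i) where T_i is the counter for block i; C_i = P_i ⊕ S_i.
C1: T = 0xB, S = E(K, T) = 0xA; 0x6 ⊕ 0xA = 0xC.
C2: T = 0xC, S = E(K, T) = 0xD; 0x6 ⊕ 0xD = 0xB.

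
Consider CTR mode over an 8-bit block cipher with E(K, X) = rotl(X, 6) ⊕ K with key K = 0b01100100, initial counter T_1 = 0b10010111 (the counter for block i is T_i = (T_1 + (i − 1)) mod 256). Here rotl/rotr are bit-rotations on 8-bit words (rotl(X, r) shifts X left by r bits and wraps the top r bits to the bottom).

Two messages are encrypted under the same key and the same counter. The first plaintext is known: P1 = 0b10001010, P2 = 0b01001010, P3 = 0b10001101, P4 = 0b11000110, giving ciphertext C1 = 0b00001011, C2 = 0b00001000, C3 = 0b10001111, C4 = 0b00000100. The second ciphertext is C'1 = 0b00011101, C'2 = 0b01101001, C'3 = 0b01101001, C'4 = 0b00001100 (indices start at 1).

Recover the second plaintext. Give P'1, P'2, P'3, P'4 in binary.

P'1 = 0b10011100, P'2 = 0b00101011, P'3 = 0b01101011, P'4 = 0b11001110

In CTR with a reused counter, both messages share the same keystream S_i, so C_i ⊕ C'_i = P_i ⊕ P'_i and thus P'_i = P_i ⊕ C_i ⊕ C'_i.
P'1: 0b10001010 ⊕ 0b00001011 ⊕ 0b00011101 = 0b10011100.
P'2: 0b01001010 ⊕ 0b00001000 ⊕ 0b01101001 = 0b00101011.
P'3: 0b10001101 ⊕ 0b10001111 ⊕ 0b01101001 = 0b01101011.
P'4: 0b11000110 ⊕ 0b00000100 ⊕ 0b00001100 = 0b11001110.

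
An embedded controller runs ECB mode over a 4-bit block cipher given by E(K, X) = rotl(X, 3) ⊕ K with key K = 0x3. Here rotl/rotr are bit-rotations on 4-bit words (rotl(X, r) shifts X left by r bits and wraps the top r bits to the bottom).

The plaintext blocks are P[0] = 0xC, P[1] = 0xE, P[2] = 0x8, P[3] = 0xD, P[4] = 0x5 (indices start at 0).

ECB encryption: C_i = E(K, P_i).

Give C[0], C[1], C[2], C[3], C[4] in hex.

C[0]: E(K, 0xC) = 0x5.
C[1]: E(K, 0xE) = 0x4.
C[2]: E(K, 0x8) = 0x7.
C[3]: E(K, 0xD) = 0xD.
C[4]: E(K, 0x5) = 0x9.

C[0] = 0x5, C[1] = 0x4, C[2] = 0x7, C[3] = 0xD, C[4] = 0x9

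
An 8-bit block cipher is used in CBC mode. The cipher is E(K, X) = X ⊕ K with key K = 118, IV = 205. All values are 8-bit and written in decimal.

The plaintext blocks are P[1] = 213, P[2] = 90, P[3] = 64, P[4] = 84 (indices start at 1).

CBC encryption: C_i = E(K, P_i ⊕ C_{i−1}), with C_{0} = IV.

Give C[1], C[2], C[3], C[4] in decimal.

C[1]: P[1] ⊕ 205 = 24; E(K, 24) = 110.
C[2]: P[2] ⊕ 110 = 52; E(K, 52) = 66.
C[3]: P[3] ⊕ 66 = 2; E(K, 2) = 116.
C[4]: P[4] ⊕ 116 = 32; E(K, 32) = 86.

C[1] = 110, C[2] = 66, C[3] = 116, C[4] = 86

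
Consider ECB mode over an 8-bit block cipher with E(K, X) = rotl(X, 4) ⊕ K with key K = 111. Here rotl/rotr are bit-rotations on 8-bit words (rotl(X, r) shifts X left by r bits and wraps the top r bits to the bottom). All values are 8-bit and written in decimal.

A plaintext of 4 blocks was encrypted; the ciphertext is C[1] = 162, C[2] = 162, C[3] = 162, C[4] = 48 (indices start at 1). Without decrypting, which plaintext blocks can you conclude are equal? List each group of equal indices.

P[1] = P[2] = P[3]

ECB encrypts each block independently with the same key, so equal ciphertext blocks imply equal plaintext blocks.
C[1] = C[2] = C[3] = 162, so P[1] = P[2] = P[3].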